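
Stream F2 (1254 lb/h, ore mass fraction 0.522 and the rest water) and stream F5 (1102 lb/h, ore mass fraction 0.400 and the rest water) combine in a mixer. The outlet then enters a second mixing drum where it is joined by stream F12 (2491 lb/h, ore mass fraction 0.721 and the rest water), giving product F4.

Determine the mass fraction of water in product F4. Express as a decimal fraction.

0.403

Overall, product flow = 4847 lb/h.
water in = 1254×0.478 + 1102×0.600 + 2491×0.279 = 1955.6 lb/h.
water fraction in F4 = 0.403.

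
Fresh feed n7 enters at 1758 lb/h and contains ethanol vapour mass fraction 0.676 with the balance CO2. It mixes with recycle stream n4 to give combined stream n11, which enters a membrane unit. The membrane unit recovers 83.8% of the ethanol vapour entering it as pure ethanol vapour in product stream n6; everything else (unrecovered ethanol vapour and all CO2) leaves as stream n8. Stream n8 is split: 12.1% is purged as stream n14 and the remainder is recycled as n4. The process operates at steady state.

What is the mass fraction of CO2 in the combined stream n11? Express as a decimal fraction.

0.773

CO2 enters only via n7 and leaves only via the purge: 1758×0.324 = 0.121×(CO2 in n8), and the membrane unit passes all CO2, so CO2 in n11 = CO2 in n8 = 4707.4 lb/h.
ethanol vapour in n11: m_A = 1758×0.676 + (1−0.121)·(1−0.838)·m_A, so m_A = 1188.4/0.8576 = 1385.7 lb/h.
n11 = 1385.7 + 4707.4 = 6093.1 lb/h.
CO2 fraction in n11 = 4707.4/6093.1 = 0.773.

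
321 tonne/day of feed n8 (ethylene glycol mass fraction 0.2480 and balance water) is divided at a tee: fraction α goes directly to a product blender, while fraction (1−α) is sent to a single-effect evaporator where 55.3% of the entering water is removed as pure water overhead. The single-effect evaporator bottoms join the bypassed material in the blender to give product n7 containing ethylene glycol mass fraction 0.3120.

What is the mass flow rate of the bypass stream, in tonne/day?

162.7 tonne/day

All 321×0.248 = 79.608 tonne/day of ethylene glycol reaches n7, so n7 = 79.608/0.312 = 255.15 tonne/day and vapour = 65.846 tonne/day.
The evaporator receives (1−α)·321 of feed at 0.752 water and removes 0.553 of that water:
0.553×0.752×(1−α)×321 = 65.846
(1−α) = 65.846/133.49 = 0.4933;  α = 0.5067.
Bypass flow = 0.5067×321 = 162.66 tonne/day.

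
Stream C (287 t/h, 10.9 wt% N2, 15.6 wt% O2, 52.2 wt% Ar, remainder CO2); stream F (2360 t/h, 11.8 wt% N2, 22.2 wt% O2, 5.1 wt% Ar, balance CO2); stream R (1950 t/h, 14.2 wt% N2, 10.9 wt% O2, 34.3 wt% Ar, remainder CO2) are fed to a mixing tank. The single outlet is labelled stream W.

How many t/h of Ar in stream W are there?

Ar out = Ar in = 287×0.522 + 2360×0.051 + 1950×0.343 = 939.02 t/h.

939 t/h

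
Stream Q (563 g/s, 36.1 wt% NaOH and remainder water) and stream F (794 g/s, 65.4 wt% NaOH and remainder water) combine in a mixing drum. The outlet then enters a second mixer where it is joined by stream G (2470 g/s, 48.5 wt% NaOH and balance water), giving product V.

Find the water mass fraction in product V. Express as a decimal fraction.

0.4982

Overall, product flow = 3827 g/s.
water in = 563×0.639 + 794×0.346 + 2470×0.515 = 1906.5 g/s.
water fraction in V = 0.4982.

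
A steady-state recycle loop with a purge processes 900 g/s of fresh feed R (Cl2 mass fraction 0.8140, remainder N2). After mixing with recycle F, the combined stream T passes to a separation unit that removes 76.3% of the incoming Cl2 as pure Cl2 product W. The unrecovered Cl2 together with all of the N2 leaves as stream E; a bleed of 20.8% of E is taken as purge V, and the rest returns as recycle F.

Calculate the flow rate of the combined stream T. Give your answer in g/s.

1707 g/s

N2 enters only via R and leaves only via the purge: 900×0.186 = 0.208×(N2 in E), and the separation unit passes all N2, so N2 in T = N2 in E = 804.81 g/s.
Cl2 in T: m_A = 900×0.814 + (1−0.208)·(1−0.763)·m_A, so m_A = 732.6/0.8123 = 901.89 g/s.
T = 901.89 + 804.81 = 1706.7 g/s.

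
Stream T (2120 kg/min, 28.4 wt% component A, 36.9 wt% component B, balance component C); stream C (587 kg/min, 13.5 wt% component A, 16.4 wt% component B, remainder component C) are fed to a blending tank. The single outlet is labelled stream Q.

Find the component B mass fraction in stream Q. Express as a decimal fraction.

Total flow out = 2120 + 587 = 2707 kg/min.
component B in = 2120×0.369 + 587×0.164 = 878.55 kg/min.
component B mass fraction in Q = 878.55/2707 = 0.325.

0.325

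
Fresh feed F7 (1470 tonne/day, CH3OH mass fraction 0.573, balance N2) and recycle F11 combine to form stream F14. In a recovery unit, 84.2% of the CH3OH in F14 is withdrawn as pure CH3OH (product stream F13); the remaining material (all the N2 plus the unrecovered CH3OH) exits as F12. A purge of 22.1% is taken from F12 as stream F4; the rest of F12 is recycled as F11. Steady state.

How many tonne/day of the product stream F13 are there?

808.8 tonne/day

CH3OH in F14: m_A = 1470×0.573 + (1−0.221)·(1−0.842)·m_A, so m_A = 842.31/0.8769 = 960.53 tonne/day.
Product F13 = 0.842×960.53 = 808.77 tonne/day.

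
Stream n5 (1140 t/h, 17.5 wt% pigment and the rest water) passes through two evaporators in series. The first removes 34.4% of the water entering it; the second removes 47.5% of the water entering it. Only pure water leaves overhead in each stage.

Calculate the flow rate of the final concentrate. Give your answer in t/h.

523.4 t/h

water in feed = 1140×0.825 = 940.5 t/h.
After stage 1: water left = (1−0.344)×940.5 = 616.97; stream total = 816.47 t/h.
After stage 2: water left = (1−0.475)×616.97 = 323.91; final concentrate = 523.41 t/h.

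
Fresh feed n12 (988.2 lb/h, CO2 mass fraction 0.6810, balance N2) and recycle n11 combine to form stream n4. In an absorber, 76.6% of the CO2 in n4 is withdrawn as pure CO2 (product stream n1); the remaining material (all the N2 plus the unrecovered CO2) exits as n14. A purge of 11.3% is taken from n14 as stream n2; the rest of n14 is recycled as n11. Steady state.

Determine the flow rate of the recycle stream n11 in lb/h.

2651 lb/h

N2 enters only via n12 and leaves only via the purge: 988.2×0.319 = 0.113×(N2 in n14), and the absorber passes all N2, so N2 in n4 = N2 in n14 = 2789.7 lb/h.
CO2 in n4: m_A = 988.2×0.681 + (1−0.113)·(1−0.766)·m_A, so m_A = 672.96/0.7924 = 849.23 lb/h.
n14 = (1−0.766)×849.23 + 2789.7 = 2988.4 lb/h.
Recycle n11 = (1−0.113)×2988.4 = 2650.7 lb/h.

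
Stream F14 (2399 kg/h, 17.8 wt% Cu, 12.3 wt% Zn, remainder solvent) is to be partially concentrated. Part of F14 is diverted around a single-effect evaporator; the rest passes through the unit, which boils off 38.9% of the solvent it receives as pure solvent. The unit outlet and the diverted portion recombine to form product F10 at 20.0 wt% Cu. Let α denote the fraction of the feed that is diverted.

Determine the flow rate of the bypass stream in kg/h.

1428 kg/h

All 2399×0.178 = 427.02 kg/h of Cu reaches F10, so F10 = 427.02/0.200 = 2135.1 kg/h and vapour = 263.89 kg/h.
The evaporator receives (1−α)·2399 of feed at 0.699 solvent and removes 0.389 of that solvent:
0.389×0.699×(1−α)×2399 = 263.89
(1−α) = 263.89/652.31 = 0.4045;  α = 0.5955.
Bypass flow = 0.5955×2399 = 1428.5 kg/h.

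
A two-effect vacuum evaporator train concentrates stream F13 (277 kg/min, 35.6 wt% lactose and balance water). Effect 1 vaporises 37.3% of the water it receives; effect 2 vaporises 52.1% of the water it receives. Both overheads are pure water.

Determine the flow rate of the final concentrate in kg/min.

152.2 kg/min

water in feed = 277×0.644 = 178.39 kg/min.
After stage 1: water left = (1−0.373)×178.39 = 111.85; stream total = 210.46 kg/min.
After stage 2: water left = (1−0.521)×111.85 = 53.576; final concentrate = 152.19 kg/min.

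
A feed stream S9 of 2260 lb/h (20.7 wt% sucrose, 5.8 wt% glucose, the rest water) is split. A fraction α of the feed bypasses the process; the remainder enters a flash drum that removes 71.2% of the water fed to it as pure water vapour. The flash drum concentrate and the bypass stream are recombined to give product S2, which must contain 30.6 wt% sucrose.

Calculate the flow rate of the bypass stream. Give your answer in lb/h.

All 2260×0.207 = 467.82 lb/h of sucrose reaches S2, so S2 = 467.82/0.306 = 1528.8 lb/h and vapour = 731.18 lb/h.
The evaporator receives (1−α)·2260 of feed at 0.735 water and removes 0.712 of that water:
0.712×0.735×(1−α)×2260 = 731.18
(1−α) = 731.18/1182.7 = 0.6182;  α = 0.3818.
Bypass flow = 0.3818×2260 = 862.81 lb/h.

862.8 lb/h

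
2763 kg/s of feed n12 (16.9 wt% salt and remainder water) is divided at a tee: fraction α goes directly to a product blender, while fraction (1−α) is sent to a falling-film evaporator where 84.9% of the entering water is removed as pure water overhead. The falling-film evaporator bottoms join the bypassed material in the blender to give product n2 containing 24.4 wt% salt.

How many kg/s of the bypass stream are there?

1559 kg/s

All 2763×0.169 = 466.95 kg/s of salt reaches n2, so n2 = 466.95/0.244 = 1913.7 kg/s and vapour = 849.28 kg/s.
The evaporator receives (1−α)·2763 of feed at 0.831 water and removes 0.849 of that water:
0.849×0.831×(1−α)×2763 = 849.28
(1−α) = 849.28/1949.3 = 0.4357;  α = 0.5643.
Bypass flow = 0.5643×2763 = 1559.2 kg/s.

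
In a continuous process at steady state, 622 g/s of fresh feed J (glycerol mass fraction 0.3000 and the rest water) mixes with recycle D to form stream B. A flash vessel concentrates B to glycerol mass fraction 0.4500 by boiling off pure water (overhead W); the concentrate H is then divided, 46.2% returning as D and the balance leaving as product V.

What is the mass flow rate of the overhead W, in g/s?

Overall glycerol balance (none leaves overhead): glycerol in fresh feed = glycerol in product, i.e. 622×0.300 = (1−0.462)·H·0.450.
H = 186.6/(0.450×0.538) = 770.76 g/s.
Recycle D = 0.462×770.76 = 356.09 g/s.
Combined feed B = 622 + 356.09 = 978.09 g/s.
Overhead W = B − H = 978.09 − 770.76 = 207.33 g/s.

207.3 g/s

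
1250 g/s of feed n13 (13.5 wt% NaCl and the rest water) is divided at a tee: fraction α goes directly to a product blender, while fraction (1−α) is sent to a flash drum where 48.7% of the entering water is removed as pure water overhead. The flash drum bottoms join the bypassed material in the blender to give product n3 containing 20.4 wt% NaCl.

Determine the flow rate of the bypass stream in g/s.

246.3 g/s

All 1250×0.135 = 168.75 g/s of NaCl reaches n3, so n3 = 168.75/0.204 = 827.21 g/s and vapour = 422.79 g/s.
The evaporator receives (1−α)·1250 of feed at 0.865 water and removes 0.487 of that water:
0.487×0.865×(1−α)×1250 = 422.79
(1−α) = 422.79/526.57 = 0.8029;  α = 0.1971.
Bypass flow = 0.1971×1250 = 246.35 g/s.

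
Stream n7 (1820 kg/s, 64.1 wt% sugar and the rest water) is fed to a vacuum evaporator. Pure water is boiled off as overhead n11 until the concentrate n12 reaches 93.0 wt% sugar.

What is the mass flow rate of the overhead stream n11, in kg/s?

sugar is conserved: 1820×0.641 = 1166.6 kg/s all reports to the concentrate.
Concentrate = 1166.6/(target fraction) = 1254.4 kg/s.
Overhead = 1820 − 1254.4 = 565.57 kg/s.

565.6 kg/s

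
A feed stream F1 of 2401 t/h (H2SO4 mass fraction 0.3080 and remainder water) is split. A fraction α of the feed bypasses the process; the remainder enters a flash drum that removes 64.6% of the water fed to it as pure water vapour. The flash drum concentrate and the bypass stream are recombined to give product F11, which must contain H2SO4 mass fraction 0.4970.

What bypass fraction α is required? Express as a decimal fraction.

All 2401×0.308 = 739.51 t/h of H2SO4 reaches F11, so F11 = 739.51/0.497 = 1487.9 t/h and vapour = 913.06 t/h.
The evaporator receives (1−α)·2401 of feed at 0.692 water and removes 0.646 of that water:
0.646×0.692×(1−α)×2401 = 913.06
(1−α) = 913.06/1073.3 = 0.8507;  α = 0.1493.

0.149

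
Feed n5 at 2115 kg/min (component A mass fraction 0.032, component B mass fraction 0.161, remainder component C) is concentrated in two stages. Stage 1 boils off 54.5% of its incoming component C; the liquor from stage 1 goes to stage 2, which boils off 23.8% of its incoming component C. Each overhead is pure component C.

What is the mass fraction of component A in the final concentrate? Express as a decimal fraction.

component C in feed = 2115×0.807 = 1706.8 kg/min.
After stage 1: component C left = (1−0.545)×1706.8 = 776.6; stream total = 1184.8 kg/min.
After stage 2: component C left = (1−0.238)×776.6 = 591.77; final concentrate = 999.96 kg/min.
component A fraction = 67.68/999.96 = 0.068.

0.068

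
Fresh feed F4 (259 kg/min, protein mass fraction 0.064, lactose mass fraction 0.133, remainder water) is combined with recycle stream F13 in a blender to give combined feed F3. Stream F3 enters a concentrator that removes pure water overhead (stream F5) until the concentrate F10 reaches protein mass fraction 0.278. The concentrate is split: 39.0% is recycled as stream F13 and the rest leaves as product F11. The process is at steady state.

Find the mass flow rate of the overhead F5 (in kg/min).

Overall protein balance (none leaves overhead): protein in fresh feed = protein in product, i.e. 259×0.064 = (1−0.390)·F10·0.278.
F10 = 16.576/(0.278×0.610) = 97.747 kg/min.
Recycle F13 = 0.390×97.747 = 38.121 kg/min.
Combined feed F3 = 259 + 38.121 = 297.12 kg/min.
Overhead F5 = F3 − F10 = 297.12 − 97.747 = 199.37 kg/min.

199.4 kg/min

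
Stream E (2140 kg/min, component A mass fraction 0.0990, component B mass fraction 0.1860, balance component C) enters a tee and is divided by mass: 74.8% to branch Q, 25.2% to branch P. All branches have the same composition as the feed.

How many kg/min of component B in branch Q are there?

297.7 kg/min

Branch Q total = 0.748×2140 = 1600.7 kg/min.
component B in Q = 0.186×1600.7 = 297.73 kg/min.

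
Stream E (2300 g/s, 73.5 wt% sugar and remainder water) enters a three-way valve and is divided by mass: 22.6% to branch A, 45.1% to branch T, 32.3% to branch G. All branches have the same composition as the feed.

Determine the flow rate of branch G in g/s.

742.9 g/s

Branch G flow = 0.323×2300 = 742.9 g/s.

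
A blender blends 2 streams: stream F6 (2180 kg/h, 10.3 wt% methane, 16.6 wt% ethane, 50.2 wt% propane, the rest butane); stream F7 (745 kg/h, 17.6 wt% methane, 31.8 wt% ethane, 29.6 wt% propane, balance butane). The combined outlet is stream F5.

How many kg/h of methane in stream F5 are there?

355.7 kg/h

methane out = methane in = 2180×0.103 + 745×0.176 = 355.66 kg/h.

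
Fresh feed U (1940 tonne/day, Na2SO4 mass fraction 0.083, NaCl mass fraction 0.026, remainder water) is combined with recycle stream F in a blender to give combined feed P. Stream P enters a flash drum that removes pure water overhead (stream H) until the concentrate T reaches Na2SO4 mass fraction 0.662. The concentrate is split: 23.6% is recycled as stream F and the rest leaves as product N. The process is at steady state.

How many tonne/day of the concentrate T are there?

318.4 tonne/day

Overall Na2SO4 balance (none leaves overhead): Na2SO4 in fresh feed = Na2SO4 in product, i.e. 1940×0.083 = (1−0.236)·T·0.662.
T = 161.02/(0.662×0.764) = 318.37 tonne/day.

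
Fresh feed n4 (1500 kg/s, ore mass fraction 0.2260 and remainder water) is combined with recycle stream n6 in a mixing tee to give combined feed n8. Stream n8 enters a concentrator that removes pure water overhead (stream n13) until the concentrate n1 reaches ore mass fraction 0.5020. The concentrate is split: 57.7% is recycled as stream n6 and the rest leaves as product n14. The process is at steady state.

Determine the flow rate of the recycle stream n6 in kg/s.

921.2 kg/s

Overall ore balance (none leaves overhead): ore in fresh feed = ore in product, i.e. 1500×0.226 = (1−0.577)·n1·0.502.
n1 = 339/(0.502×0.423) = 1596.5 kg/s.
Recycle n6 = 0.577×1596.5 = 921.15 kg/s.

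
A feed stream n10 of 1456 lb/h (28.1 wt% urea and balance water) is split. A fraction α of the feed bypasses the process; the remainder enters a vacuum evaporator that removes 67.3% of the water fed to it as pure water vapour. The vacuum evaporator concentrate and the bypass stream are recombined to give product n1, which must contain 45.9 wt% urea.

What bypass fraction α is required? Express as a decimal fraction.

0.199

All 1456×0.281 = 409.14 lb/h of urea reaches n1, so n1 = 409.14/0.459 = 891.36 lb/h and vapour = 564.64 lb/h.
The evaporator receives (1−α)·1456 of feed at 0.719 water and removes 0.673 of that water:
0.673×0.719×(1−α)×1456 = 564.64
(1−α) = 564.64/704.54 = 0.8014;  α = 0.1986.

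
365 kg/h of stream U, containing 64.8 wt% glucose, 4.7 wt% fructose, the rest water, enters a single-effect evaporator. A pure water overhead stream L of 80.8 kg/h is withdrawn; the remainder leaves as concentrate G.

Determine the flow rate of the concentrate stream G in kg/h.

Concentrate = 365 − 80.8 = 284.2 kg/h.

284.2 kg/h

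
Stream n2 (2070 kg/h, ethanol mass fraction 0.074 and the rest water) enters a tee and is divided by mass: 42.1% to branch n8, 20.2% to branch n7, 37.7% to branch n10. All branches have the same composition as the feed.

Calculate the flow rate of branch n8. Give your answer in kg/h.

871.5 kg/h

Branch n8 flow = 0.421×2070 = 871.47 kg/h.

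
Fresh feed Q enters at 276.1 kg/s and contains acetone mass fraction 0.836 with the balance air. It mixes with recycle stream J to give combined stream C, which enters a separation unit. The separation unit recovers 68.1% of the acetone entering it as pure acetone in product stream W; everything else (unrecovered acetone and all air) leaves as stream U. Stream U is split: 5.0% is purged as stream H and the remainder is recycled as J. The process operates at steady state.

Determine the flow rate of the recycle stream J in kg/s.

960.7 kg/s

air enters only via Q and leaves only via the purge: 276.1×0.164 = 0.050×(air in U), and the separation unit passes all air, so air in C = air in U = 905.61 kg/s.
acetone in C: m_A = 276.1×0.836 + (1−0.050)·(1−0.681)·m_A, so m_A = 230.82/0.6970 = 331.19 kg/s.
U = (1−0.681)×331.19 + 905.61 = 1011.3 kg/s.
Recycle J = (1−0.050)×1011.3 = 960.69 kg/s.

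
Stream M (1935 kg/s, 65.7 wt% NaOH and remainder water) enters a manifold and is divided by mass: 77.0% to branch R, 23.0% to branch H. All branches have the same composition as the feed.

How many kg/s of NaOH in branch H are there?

Branch H total = 0.230×1935 = 445.05 kg/s.
NaOH in H = 0.657×445.05 = 292.4 kg/s.

292.4 kg/s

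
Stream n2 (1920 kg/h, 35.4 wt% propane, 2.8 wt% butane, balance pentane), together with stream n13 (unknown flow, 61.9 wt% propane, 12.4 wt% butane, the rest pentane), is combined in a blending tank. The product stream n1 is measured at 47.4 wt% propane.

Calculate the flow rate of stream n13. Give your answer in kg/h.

Let n13 be the unknown flow. Total out = 1920 + n13.
propane balance: 679.68 + 0.619·n13 = 0.474·(1920 + n13)
(0.619 − 0.474)·n13 = 0.474×1920 − 679.68 = 230.4
n13 = 230.4 / 0.145 = 1589 kg/h

1589 kg/h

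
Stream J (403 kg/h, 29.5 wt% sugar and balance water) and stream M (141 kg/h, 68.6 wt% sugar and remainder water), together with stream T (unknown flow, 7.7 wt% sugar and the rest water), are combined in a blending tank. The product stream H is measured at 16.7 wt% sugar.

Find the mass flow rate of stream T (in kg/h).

1386 kg/h

Let T be the unknown flow. Total out = 544 + T.
sugar balance: 215.61 + 0.077·T = 0.167·(544 + T)
(0.077 − 0.167)·T = 0.167×544 − 215.61 = -124.76
T = -124.76 / -0.090 = 1386.3 kg/h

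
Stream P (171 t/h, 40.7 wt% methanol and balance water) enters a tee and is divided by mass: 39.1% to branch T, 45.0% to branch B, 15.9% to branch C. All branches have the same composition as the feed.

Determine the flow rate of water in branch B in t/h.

Branch B total = 0.450×171 = 76.95 t/h.
water in B = 0.593×76.95 = 45.631 t/h.

45.63 t/h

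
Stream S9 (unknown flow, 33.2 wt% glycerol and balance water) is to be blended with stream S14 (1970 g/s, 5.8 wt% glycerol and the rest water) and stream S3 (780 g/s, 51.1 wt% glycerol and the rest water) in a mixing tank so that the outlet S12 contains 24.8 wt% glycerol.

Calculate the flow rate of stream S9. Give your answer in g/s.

Let S9 be the unknown flow. Total out = 2750 + S9.
glycerol balance: 512.84 + 0.332·S9 = 0.248·(2750 + S9)
(0.332 − 0.248)·S9 = 0.248×2750 − 512.84 = 169.16
S9 = 169.16 / 0.084 = 2013.8 g/s

2014 g/s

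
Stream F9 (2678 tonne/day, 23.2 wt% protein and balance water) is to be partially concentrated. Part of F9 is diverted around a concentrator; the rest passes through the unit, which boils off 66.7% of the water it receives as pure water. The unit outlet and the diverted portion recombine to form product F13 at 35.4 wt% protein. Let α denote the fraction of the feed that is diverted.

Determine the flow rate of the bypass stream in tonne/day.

876.3 tonne/day

All 2678×0.232 = 621.3 tonne/day of protein reaches F13, so F13 = 621.3/0.354 = 1755.1 tonne/day and vapour = 922.93 tonne/day.
The evaporator receives (1−α)·2678 of feed at 0.768 water and removes 0.667 of that water:
0.667×0.768×(1−α)×2678 = 922.93
(1−α) = 922.93/1371.8 = 0.6728;  α = 0.3272.
Bypass flow = 0.3272×2678 = 876.31 tonne/day.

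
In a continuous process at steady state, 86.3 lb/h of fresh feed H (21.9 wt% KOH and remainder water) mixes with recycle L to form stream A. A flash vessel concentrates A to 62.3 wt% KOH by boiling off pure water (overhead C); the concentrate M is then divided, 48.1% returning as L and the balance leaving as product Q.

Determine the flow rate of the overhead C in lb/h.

Overall KOH balance (none leaves overhead): KOH in fresh feed = KOH in product, i.e. 86.3×0.219 = (1−0.481)·M·0.623.
M = 18.9/(0.623×0.519) = 58.452 lb/h.
Recycle L = 0.481×58.452 = 28.115 lb/h.
Combined feed A = 86.3 + 28.115 = 114.42 lb/h.
Overhead C = A − M = 114.42 − 58.452 = 55.963 lb/h.

55.96 lb/h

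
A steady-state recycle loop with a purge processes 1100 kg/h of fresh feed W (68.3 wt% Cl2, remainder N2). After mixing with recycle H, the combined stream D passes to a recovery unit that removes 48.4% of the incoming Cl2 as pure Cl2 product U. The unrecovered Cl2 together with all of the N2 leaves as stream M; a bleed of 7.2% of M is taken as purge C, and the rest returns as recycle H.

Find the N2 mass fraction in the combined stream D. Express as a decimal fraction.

0.771

N2 enters only via W and leaves only via the purge: 1100×0.317 = 0.072×(N2 in M), and the recovery unit passes all N2, so N2 in D = N2 in M = 4843.1 kg/h.
Cl2 in D: m_A = 1100×0.683 + (1−0.072)·(1−0.484)·m_A, so m_A = 751.3/0.5212 = 1441.6 kg/h.
D = 1441.6 + 4843.1 = 6284.7 kg/h.
N2 fraction in D = 4843.1/6284.7 = 0.771.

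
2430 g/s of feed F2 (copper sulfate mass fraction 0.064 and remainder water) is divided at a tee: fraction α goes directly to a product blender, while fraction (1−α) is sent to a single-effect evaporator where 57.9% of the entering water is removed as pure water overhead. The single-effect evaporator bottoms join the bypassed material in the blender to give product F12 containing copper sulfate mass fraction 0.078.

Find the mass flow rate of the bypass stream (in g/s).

1625 g/s

All 2430×0.064 = 155.52 g/s of copper sulfate reaches F12, so F12 = 155.52/0.078 = 1993.8 g/s and vapour = 436.15 g/s.
The evaporator receives (1−α)·2430 of feed at 0.936 water and removes 0.579 of that water:
0.579×0.936×(1−α)×2430 = 436.15
(1−α) = 436.15/1316.9 = 0.3312;  α = 0.6688.
Bypass flow = 0.6688×2430 = 1625.2 g/s.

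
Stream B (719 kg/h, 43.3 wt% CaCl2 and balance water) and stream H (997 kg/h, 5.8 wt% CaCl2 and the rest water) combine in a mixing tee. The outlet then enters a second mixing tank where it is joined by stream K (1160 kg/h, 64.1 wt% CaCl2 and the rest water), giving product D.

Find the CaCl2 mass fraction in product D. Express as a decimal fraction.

0.3869

Overall, product flow = 2876 kg/h.
CaCl2 in = 719×0.433 + 997×0.058 + 1160×0.641 = 1112.7 kg/h.
CaCl2 fraction in D = 0.3869.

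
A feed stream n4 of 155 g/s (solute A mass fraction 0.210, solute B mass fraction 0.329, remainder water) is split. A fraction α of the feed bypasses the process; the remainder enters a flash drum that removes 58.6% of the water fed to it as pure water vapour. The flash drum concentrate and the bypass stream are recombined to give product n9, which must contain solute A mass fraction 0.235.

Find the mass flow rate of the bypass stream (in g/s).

93.96 g/s

All 155×0.210 = 32.55 g/s of solute A reaches n9, so n9 = 32.55/0.235 = 138.51 g/s and vapour = 16.489 g/s.
The evaporator receives (1−α)·155 of feed at 0.461 water and removes 0.586 of that water:
0.586×0.461×(1−α)×155 = 16.489
(1−α) = 16.489/41.873 = 0.3938;  α = 0.6062.
Bypass flow = 0.6062×155 = 93.961 g/s.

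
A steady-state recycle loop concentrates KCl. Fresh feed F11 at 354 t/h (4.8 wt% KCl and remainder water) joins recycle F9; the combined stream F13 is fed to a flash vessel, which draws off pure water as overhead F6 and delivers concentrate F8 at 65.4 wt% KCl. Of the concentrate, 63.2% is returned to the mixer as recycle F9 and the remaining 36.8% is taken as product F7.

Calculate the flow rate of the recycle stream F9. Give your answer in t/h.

44.62 t/h

Overall KCl balance (none leaves overhead): KCl in fresh feed = KCl in product, i.e. 354×0.048 = (1−0.632)·F8·0.654.
F8 = 16.992/(0.654×0.368) = 70.602 t/h.
Recycle F9 = 0.632×70.602 = 44.621 t/h.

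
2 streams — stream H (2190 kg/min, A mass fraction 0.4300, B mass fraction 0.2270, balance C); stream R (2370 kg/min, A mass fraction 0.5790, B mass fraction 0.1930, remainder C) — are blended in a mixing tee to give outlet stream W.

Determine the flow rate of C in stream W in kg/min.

1292 kg/min

C out = C in = 2190×0.343 + 2370×0.228 = 1291.5 kg/min.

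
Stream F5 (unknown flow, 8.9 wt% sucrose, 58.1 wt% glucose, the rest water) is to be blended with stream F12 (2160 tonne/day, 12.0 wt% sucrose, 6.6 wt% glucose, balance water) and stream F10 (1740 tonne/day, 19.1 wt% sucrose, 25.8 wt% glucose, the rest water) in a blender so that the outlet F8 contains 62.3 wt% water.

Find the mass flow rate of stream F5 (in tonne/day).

980.5 tonne/day

Let F5 be the unknown flow. Total out = 3900 + F5.
water balance: 2717 + 0.330·F5 = 0.623·(3900 + F5)
(0.330 − 0.623)·F5 = 0.623×3900 − 2717 = -287.28
F5 = -287.28 / -0.293 = 980.48 tonne/day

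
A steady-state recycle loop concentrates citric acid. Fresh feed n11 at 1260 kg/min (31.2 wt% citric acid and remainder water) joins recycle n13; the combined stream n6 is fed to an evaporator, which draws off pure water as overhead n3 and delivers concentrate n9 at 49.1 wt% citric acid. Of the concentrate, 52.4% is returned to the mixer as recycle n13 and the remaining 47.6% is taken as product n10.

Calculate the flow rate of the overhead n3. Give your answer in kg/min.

Overall citric acid balance (none leaves overhead): citric acid in fresh feed = citric acid in product, i.e. 1260×0.312 = (1−0.524)·n9·0.491.
n9 = 393.12/(0.491×0.476) = 1682 kg/min.
Recycle n13 = 0.524×1682 = 881.39 kg/min.
Combined feed n6 = 1260 + 881.39 = 2141.4 kg/min.
Overhead n3 = n6 − n9 = 2141.4 − 1682 = 459.35 kg/min.

459.3 kg/min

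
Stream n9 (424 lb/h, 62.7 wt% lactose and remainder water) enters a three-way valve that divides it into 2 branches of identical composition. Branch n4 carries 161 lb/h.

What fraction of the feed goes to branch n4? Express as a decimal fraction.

Fraction to n4 = 161/424 = 0.3797.

0.380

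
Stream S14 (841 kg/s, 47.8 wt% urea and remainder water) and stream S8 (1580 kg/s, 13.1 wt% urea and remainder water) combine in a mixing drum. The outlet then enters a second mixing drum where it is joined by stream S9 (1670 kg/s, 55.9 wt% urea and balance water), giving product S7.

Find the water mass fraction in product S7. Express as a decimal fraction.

Overall, product flow = 4091 kg/s.
water in = 841×0.522 + 1580×0.869 + 1670×0.441 = 2548.5 kg/s.
water fraction in S7 = 0.6230.

0.6230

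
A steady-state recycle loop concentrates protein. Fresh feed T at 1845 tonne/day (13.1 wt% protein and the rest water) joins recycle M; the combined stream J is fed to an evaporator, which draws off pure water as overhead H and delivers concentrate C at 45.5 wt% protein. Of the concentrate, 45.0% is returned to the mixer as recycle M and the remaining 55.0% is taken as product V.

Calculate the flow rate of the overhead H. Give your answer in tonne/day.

1314 tonne/day

Overall protein balance (none leaves overhead): protein in fresh feed = protein in product, i.e. 1845×0.131 = (1−0.450)·C·0.455.
C = 241.7/(0.455×0.550) = 965.81 tonne/day.
Recycle M = 0.450×965.81 = 434.62 tonne/day.
Combined feed J = 1845 + 434.62 = 2279.6 tonne/day.
Overhead H = J − C = 2279.6 − 965.81 = 1313.8 tonne/day.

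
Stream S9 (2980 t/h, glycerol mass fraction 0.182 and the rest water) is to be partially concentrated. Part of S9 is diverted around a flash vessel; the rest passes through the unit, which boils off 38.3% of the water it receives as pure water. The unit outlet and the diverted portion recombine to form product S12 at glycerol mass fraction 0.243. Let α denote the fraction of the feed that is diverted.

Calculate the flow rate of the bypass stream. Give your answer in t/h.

592.3 t/h

All 2980×0.182 = 542.36 t/h of glycerol reaches S12, so S12 = 542.36/0.243 = 2231.9 t/h and vapour = 748.07 t/h.
The evaporator receives (1−α)·2980 of feed at 0.818 water and removes 0.383 of that water:
0.383×0.818×(1−α)×2980 = 748.07
(1−α) = 748.07/933.62 = 0.8013;  α = 0.1987.
Bypass flow = 0.1987×2980 = 592.26 t/h.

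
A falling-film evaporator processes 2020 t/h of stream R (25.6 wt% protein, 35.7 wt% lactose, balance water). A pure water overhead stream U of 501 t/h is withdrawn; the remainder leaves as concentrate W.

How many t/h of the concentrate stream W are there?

Concentrate = 2020 − 501 = 1519 t/h.

1519 t/h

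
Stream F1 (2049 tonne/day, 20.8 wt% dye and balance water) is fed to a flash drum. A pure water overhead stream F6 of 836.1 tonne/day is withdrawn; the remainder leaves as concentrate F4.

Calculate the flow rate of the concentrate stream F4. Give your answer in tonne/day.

1213 tonne/day

Concentrate = 2049 − 836.1 = 1212.9 tonne/day.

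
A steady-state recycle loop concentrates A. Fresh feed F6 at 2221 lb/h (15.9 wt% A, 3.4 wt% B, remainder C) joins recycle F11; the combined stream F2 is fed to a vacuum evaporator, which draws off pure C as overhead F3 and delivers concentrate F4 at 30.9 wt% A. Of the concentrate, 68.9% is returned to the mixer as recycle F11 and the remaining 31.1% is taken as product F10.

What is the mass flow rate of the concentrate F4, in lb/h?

3675 lb/h

Overall A balance (none leaves overhead): A in fresh feed = A in product, i.e. 2221×0.159 = (1−0.689)·F4·0.309.
F4 = 353.14/(0.309×0.311) = 3674.7 lb/h.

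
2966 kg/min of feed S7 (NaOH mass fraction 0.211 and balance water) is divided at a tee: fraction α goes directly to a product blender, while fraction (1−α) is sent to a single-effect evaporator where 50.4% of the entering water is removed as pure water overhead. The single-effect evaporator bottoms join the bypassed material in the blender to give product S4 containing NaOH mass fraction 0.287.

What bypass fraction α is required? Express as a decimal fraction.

0.334

All 2966×0.211 = 625.83 kg/min of NaOH reaches S4, so S4 = 625.83/0.287 = 2180.6 kg/min and vapour = 785.42 kg/min.
The evaporator receives (1−α)·2966 of feed at 0.789 water and removes 0.504 of that water:
0.504×0.789×(1−α)×2966 = 785.42
(1−α) = 785.42/1179.4 = 0.6659;  α = 0.3341.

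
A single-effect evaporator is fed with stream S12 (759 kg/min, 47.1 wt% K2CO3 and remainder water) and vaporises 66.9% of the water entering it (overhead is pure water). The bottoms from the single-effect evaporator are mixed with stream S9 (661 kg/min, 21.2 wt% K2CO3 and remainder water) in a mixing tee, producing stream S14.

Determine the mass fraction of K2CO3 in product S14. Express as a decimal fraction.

Vapour removed = 0.669×0.529×759 = 268.61 kg/min; concentrate = 490.39 kg/min.
K2CO3 reaching the mixer = 357.49 (from concentrate) + 661×0.212 = 497.62 kg/min.
Product flow = 490.39 + 661 = 1151.4 kg/min; K2CO3 fraction = 0.432.

0.432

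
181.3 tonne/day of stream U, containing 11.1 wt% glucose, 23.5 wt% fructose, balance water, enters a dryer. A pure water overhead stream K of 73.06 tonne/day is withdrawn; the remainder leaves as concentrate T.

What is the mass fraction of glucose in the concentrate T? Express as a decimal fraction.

0.186

glucose is not removed: 181.3×0.111 = 20.124 tonne/day of glucose enters T.
Concentrate = 181.3 − 73.06 = 108.24 tonne/day.
Mass fraction = 20.124/108.24 = 0.186.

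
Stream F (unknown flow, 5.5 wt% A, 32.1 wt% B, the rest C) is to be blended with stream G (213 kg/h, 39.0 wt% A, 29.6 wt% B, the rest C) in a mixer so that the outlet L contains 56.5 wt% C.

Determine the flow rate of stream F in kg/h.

906.2 kg/h

Let F be the unknown flow. Total out = 213 + F.
C balance: 66.882 + 0.624·F = 0.565·(213 + F)
(0.624 − 0.565)·F = 0.565×213 − 66.882 = 53.463
F = 53.463 / 0.059 = 906.15 kg/h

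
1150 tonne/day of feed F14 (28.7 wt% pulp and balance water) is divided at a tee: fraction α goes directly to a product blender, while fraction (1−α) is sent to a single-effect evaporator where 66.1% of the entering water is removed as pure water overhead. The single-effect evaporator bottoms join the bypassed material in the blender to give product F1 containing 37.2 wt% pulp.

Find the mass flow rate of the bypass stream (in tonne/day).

592.5 tonne/day

All 1150×0.287 = 330.05 tonne/day of pulp reaches F1, so F1 = 330.05/0.372 = 887.23 tonne/day and vapour = 262.77 tonne/day.
The evaporator receives (1−α)·1150 of feed at 0.713 water and removes 0.661 of that water:
0.661×0.713×(1−α)×1150 = 262.77
(1−α) = 262.77/541.99 = 0.4848;  α = 0.5152.
Bypass flow = 0.5152×1150 = 592.45 tonne/day.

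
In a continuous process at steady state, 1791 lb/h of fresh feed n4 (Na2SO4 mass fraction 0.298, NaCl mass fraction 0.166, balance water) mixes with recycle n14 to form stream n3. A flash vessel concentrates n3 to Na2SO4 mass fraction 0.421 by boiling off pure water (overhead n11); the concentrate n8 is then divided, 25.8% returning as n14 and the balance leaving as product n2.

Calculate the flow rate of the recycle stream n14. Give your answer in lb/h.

Overall Na2SO4 balance (none leaves overhead): Na2SO4 in fresh feed = Na2SO4 in product, i.e. 1791×0.298 = (1−0.258)·n8·0.421.
n8 = 533.72/(0.421×0.742) = 1708.5 lb/h.
Recycle n14 = 0.258×1708.5 = 440.8 lb/h.

440.8 lb/h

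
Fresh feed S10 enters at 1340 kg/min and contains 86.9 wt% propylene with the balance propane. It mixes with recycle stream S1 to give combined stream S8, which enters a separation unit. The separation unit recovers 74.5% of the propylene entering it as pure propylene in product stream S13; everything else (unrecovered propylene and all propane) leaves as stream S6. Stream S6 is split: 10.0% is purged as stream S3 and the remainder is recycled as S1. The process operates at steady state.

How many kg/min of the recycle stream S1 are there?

1927 kg/min

propane enters only via S10 and leaves only via the purge: 1340×0.131 = 0.100×(propane in S6), and the separation unit passes all propane, so propane in S8 = propane in S6 = 1755.4 kg/min.
propylene in S8: m_A = 1340×0.869 + (1−0.100)·(1−0.745)·m_A, so m_A = 1164.5/0.7705 = 1511.3 kg/min.
S6 = (1−0.745)×1511.3 + 1755.4 = 2140.8 kg/min.
Recycle S1 = (1−0.100)×2140.8 = 1926.7 kg/min.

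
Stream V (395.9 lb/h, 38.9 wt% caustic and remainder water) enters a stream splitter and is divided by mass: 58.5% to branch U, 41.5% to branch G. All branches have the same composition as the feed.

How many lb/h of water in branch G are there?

100.4 lb/h

Branch G total = 0.415×395.9 = 164.3 lb/h.
water in G = 0.611×164.3 = 100.39 lb/h.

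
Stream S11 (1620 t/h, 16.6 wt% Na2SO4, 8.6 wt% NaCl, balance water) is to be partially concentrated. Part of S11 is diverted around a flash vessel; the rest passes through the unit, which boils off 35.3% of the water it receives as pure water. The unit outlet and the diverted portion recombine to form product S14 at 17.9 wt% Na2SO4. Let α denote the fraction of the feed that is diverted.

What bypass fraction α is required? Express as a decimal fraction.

0.725

All 1620×0.166 = 268.92 t/h of Na2SO4 reaches S14, so S14 = 268.92/0.179 = 1502.3 t/h and vapour = 117.65 t/h.
The evaporator receives (1−α)·1620 of feed at 0.748 water and removes 0.353 of that water:
0.353×0.748×(1−α)×1620 = 117.65
(1−α) = 117.65/427.75 = 0.2751;  α = 0.7249.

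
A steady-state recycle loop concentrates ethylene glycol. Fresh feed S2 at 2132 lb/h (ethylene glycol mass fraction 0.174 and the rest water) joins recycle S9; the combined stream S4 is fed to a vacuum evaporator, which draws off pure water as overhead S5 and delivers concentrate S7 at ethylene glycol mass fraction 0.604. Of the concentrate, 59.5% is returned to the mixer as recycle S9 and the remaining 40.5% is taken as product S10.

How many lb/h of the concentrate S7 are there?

Overall ethylene glycol balance (none leaves overhead): ethylene glycol in fresh feed = ethylene glycol in product, i.e. 2132×0.174 = (1−0.595)·S7·0.604.
S7 = 370.97/(0.604×0.405) = 1516.5 lb/h.

1517 lb/h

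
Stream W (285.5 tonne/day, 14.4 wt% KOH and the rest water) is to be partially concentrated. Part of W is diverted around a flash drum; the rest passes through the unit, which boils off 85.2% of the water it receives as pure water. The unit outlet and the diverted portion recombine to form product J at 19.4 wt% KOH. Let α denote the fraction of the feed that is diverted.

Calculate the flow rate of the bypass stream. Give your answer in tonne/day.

184.6 tonne/day

All 285.5×0.144 = 41.112 tonne/day of KOH reaches J, so J = 41.112/0.194 = 211.92 tonne/day and vapour = 73.582 tonne/day.
The evaporator receives (1−α)·285.5 of feed at 0.856 water and removes 0.852 of that water:
0.852×0.856×(1−α)×285.5 = 73.582
(1−α) = 73.582/208.22 = 0.3534;  α = 0.6466.
Bypass flow = 0.6466×285.5 = 184.61 tonne/day.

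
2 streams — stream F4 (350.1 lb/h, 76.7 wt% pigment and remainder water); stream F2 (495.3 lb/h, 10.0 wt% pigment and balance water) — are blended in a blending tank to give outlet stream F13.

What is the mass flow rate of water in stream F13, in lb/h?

527.3 lb/h

water out = water in = 350.1×0.233 + 495.3×0.900 = 527.34 lb/h.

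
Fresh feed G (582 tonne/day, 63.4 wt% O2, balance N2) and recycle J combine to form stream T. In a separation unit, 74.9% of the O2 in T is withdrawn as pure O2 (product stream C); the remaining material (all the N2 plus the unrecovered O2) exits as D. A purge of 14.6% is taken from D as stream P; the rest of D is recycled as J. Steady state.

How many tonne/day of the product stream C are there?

351.8 tonne/day

O2 in T: m_A = 582×0.634 + (1−0.146)·(1−0.749)·m_A, so m_A = 368.99/0.7856 = 469.66 tonne/day.
Product C = 0.749×469.66 = 351.78 tonne/day.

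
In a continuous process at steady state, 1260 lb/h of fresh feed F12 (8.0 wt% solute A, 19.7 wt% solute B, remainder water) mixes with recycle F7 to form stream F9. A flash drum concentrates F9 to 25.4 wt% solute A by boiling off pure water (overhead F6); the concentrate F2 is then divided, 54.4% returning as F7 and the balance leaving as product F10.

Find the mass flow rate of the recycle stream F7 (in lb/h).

473.4 lb/h

Overall solute A balance (none leaves overhead): solute A in fresh feed = solute A in product, i.e. 1260×0.080 = (1−0.544)·F2·0.254.
F2 = 100.8/(0.254×0.456) = 870.29 lb/h.
Recycle F7 = 0.544×870.29 = 473.44 lb/h.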